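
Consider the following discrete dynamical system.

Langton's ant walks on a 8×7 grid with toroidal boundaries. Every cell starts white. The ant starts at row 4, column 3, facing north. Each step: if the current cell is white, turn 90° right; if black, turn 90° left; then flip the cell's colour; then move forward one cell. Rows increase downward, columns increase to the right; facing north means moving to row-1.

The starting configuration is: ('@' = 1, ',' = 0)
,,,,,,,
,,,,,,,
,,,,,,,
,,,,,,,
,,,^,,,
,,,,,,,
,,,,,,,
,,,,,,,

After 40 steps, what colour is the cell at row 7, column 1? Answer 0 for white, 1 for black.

1

t=0: ,,,,,,,
,,,,,,,
,,,,,,,
,,,,,,,
,,,^,,,
,,,,,,,
,,,,,,,
,,,,,,,
t=1: ,,,,,,,
,,,,,,,
,,,,,,,
,,,,,,,
,,,@>,,
,,,,,,,
,,,,,,,
,,,,,,,
t=2: ,,,,,,,
,,,,,,,
,,,,,,,
,,,,,,,
,,,@@,,
,,,,v,,
,,,,,,,
,,,,,,,
t=3: ,,,,,,,
,,,,,,,
,,,,,,,
,,,,,,,
,,,@@,,
,,,<@,,
,,,,,,,
,,,,,,,
t=4: ,,,,,,,
,,,,,,,
,,,,,,,
,,,,,,,
,,,^@,,
,,,@@,,
,,,,,,,
,,,,,,,
t=5: ,,,,,,,
,,,,,,,
,,,,,,,
,,,,,,,
,,<,@,,
,,,@@,,
,,,,,,,
,,,,,,,
t=6: ,,,,,,,
,,,,,,,
,,,,,,,
,,^,,,,
,,@,@,,
,,,@@,,
,,,,,,,
,,,,,,,
t=7: ,,,,,,,
,,,,,,,
,,,,,,,
,,@>,,,
,,@,@,,
,,,@@,,
,,,,,,,
,,,,,,,
t=8: ,,,,,,,
,,,,,,,
,,,,,,,
,,@@,,,
,,@v@,,
,,,@@,,
,,,,,,,
,,,,,,,
t=9: ,,,,,,,
,,,,,,,
,,,,,,,
,,@@,,,
,,<@@,,
,,,@@,,
,,,,,,,
,,,,,,,
t=10: ,,,,,,,
,,,,,,,
,,,,,,,
,,@@,,,
,,,@@,,
,,v@@,,
,,,,,,,
,,,,,,,
t=11: ,,,,,,,
,,,,,,,
,,,,,,,
,,@@,,,
,,,@@,,
,<@@@,,
,,,,,,,
,,,,,,,
t=12: ,,,,,,,
,,,,,,,
,,,,,,,
,,@@,,,
,^,@@,,
,@@@@,,
,,,,,,,
,,,,,,,
t=13: ,,,,,,,
,,,,,,,
,,,,,,,
,,@@,,,
,@>@@,,
,@@@@,,
,,,,,,,
,,,,,,,
t=14: ,,,,,,,
,,,,,,,
,,,,,,,
,,@@,,,
,@@@@,,
,@v@@,,
,,,,,,,
,,,,,,,
t=15: ,,,,,,,
,,,,,,,
,,,,,,,
,,@@,,,
,@@@@,,
,@,>@,,
,,,,,,,
,,,,,,,
t=16: ,,,,,,,
,,,,,,,
,,,,,,,
,,@@,,,
,@@^@,,
,@,,@,,
,,,,,,,
,,,,,,,
t=17: ,,,,,,,
,,,,,,,
,,,,,,,
,,@@,,,
,@<,@,,
,@,,@,,
,,,,,,,
,,,,,,,
t=18: ,,,,,,,
,,,,,,,
,,,,,,,
,,@@,,,
,@,,@,,
,@v,@,,
,,,,,,,
,,,,,,,
t=19: ,,,,,,,
,,,,,,,
,,,,,,,
,,@@,,,
,@,,@,,
,<@,@,,
,,,,,,,
,,,,,,,
t=20: ,,,,,,,
,,,,,,,
,,,,,,,
,,@@,,,
,@,,@,,
,,@,@,,
,v,,,,,
,,,,,,,
t=21: ,,,,,,,
,,,,,,,
,,,,,,,
,,@@,,,
,@,,@,,
,,@,@,,
<@,,,,,
,,,,,,,
t=22: ,,,,,,,
,,,,,,,
,,,,,,,
,,@@,,,
,@,,@,,
^,@,@,,
@@,,,,,
,,,,,,,
t=23: ,,,,,,,
,,,,,,,
,,,,,,,
,,@@,,,
,@,,@,,
@>@,@,,
@@,,,,,
,,,,,,,
t=24: ,,,,,,,
,,,,,,,
,,,,,,,
,,@@,,,
,@,,@,,
@@@,@,,
@v,,,,,
,,,,,,,
t=25: ,,,,,,,
,,,,,,,
,,,,,,,
,,@@,,,
,@,,@,,
@@@,@,,
@,>,,,,
,,,,,,,
t=26: ,,,,,,,
,,,,,,,
,,,,,,,
,,@@,,,
,@,,@,,
@@@,@,,
@,@,,,,
,,v,,,,
t=27: ,,,,,,,
,,,,,,,
,,,,,,,
,,@@,,,
,@,,@,,
@@@,@,,
@,@,,,,
,<@,,,,
t=28: ,,,,,,,
,,,,,,,
,,,,,,,
,,@@,,,
,@,,@,,
@@@,@,,
@^@,,,,
,@@,,,,
t=29: ,,,,,,,
,,,,,,,
,,,,,,,
,,@@,,,
,@,,@,,
@@@,@,,
@@>,,,,
,@@,,,,
t=30: ,,,,,,,
,,,,,,,
,,,,,,,
,,@@,,,
,@,,@,,
@@^,@,,
@@,,,,,
,@@,,,,
t=31: ,,,,,,,
,,,,,,,
,,,,,,,
,,@@,,,
,@,,@,,
@<,,@,,
@@,,,,,
,@@,,,,
t=32: ,,,,,,,
,,,,,,,
,,,,,,,
,,@@,,,
,@,,@,,
@,,,@,,
@v,,,,,
,@@,,,,
t=33: ,,,,,,,
,,,,,,,
,,,,,,,
,,@@,,,
,@,,@,,
@,,,@,,
@,>,,,,
,@@,,,,
t=34: ,,,,,,,
,,,,,,,
,,,,,,,
,,@@,,,
,@,,@,,
@,,,@,,
@,@,,,,
,@v,,,,
t=35: ,,,,,,,
,,,,,,,
,,,,,,,
,,@@,,,
,@,,@,,
@,,,@,,
@,@,,,,
,@,>,,,
t=36: ,,,v,,,
,,,,,,,
,,,,,,,
,,@@,,,
,@,,@,,
@,,,@,,
@,@,,,,
,@,@,,,
t=37: ,,<@,,,
,,,,,,,
,,,,,,,
,,@@,,,
,@,,@,,
@,,,@,,
@,@,,,,
,@,@,,,
t=38: ,,@@,,,
,,,,,,,
,,,,,,,
,,@@,,,
,@,,@,,
@,,,@,,
@,@,,,,
,@^@,,,
t=39: ,,@@,,,
,,,,,,,
,,,,,,,
,,@@,,,
,@,,@,,
@,,,@,,
@,@,,,,
,@@>,,,
t=40: ,,@@,,,
,,,,,,,
,,,,,,,
,,@@,,,
,@,,@,,
@,,,@,,
@,@^,,,
,@@,,,,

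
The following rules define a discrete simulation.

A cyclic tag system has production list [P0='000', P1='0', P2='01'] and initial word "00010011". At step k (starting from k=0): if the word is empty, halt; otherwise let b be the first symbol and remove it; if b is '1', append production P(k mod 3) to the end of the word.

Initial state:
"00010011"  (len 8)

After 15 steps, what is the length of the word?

k=0  "00010011"  (len 8)
k=1  "0010011"  (len 7)
k=2  "010011"  (len 6)
k=3  "10011"  (len 5)
k=4  "0011000"  (len 7)
k=5  "011000"  (len 6)
k=6  "11000"  (len 5)
k=7  "1000000"  (len 7)
k=8  "0000000"  (len 7)
k=9  "000000"  (len 6)
k=10  "00000"  (len 5)
k=11  "0000"  (len 4)
k=12  "000"  (len 3)
k=13  "00"  (len 2)
k=14  "0"  (len 1)
k=15  (halted — word empty)

0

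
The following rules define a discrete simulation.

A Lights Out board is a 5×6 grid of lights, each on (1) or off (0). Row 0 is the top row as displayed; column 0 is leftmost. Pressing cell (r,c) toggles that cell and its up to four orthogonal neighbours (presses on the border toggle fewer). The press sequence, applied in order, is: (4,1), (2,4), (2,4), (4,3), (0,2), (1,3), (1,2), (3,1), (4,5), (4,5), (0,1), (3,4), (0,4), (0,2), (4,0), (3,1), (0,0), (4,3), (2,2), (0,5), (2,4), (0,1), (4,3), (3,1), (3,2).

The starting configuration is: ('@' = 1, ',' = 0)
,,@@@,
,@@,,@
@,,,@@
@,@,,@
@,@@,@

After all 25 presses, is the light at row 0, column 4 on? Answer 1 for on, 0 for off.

1

step 0: ,,@@@,
,@@,,@
@,,,@@
@,@,,@
@,@@,@
step 1: ,,@@@,
,@@,,@
@,,,@@
@@@,,@
,@,@,@
step 2: ,,@@@,
,@@,@@
@,,@,,
@@@,@@
,@,@,@
step 3: ,,@@@,
,@@,,@
@,,,@@
@@@,,@
,@,@,@
step 4: ,,@@@,
,@@,,@
@,,,@@
@@@@,@
,@@,@@
step 5: ,@,,@,
,@,,,@
@,,,@@
@@@@,@
,@@,@@
step 6: ,@,@@,
,@@@@@
@,,@@@
@@@@,@
,@@,@@
step 7: ,@@@@,
,,,,@@
@,@@@@
@@@@,@
,@@,@@
step 8: ,@@@@,
,,,,@@
@@@@@@
,,,@,@
,,@,@@
step 9: ,@@@@,
,,,,@@
@@@@@@
,,,@,,
,,@,,,
step 10: ,@@@@,
,,,,@@
@@@@@@
,,,@,@
,,@,@@
step 11: @,,@@,
,@,,@@
@@@@@@
,,,@,@
,,@,@@
step 12: @,,@@,
,@,,@@
@@@@,@
,,,,@,
,,@,,@
step 13: @,,,,@
,@,,,@
@@@@,@
,,,,@,
,,@,,@
step 14: @@@@,@
,@@,,@
@@@@,@
,,,,@,
,,@,,@
step 15: @@@@,@
,@@,,@
@@@@,@
@,,,@,
@@@,,@
step 16: @@@@,@
,@@,,@
@,@@,@
,@@,@,
@,@,,@
step 17: ,,@@,@
@@@,,@
@,@@,@
,@@,@,
@,@,,@
step 18: ,,@@,@
@@@,,@
@,@@,@
,@@@@,
@,,@@@
step 19: ,,@@,@
@@,,,@
@@,,,@
,@,@@,
@,,@@@
step 20: ,,@@@,
@@,,,,
@@,,,@
,@,@@,
@,,@@@
step 21: ,,@@@,
@@,,@,
@@,@@,
,@,@,,
@,,@@@
step 22: @@,@@,
@,,,@,
@@,@@,
,@,@,,
@,,@@@
step 23: @@,@@,
@,,,@,
@@,@@,
,@,,,,
@,@,,@
step 24: @@,@@,
@,,,@,
@,,@@,
@,@,,,
@@@,,@
step 25: @@,@@,
@,,,@,
@,@@@,
@@,@,,
@@,,,@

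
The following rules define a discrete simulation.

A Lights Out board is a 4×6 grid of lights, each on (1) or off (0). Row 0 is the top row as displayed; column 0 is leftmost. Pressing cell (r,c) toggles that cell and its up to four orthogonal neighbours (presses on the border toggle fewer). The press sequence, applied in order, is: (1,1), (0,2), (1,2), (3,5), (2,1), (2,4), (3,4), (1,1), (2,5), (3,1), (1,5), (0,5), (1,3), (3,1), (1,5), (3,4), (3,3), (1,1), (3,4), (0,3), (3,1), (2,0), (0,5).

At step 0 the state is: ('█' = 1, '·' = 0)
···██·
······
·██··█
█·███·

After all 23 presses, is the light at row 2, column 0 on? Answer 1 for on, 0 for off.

0

step 0: ···██·
······
·██··█
█·███·
step 1: ·█·██·
███···
··█··█
█·███·
step 2: ··█·█·
██····
··█··█
█·███·
step 3: ····█·
█·██··
·····█
█·███·
step 4: ····█·
█·██··
······
█·██·█
step 5: ····█·
████··
███···
████·█
step 6: ····█·
█████·
██████
██████
step 7: ····█·
█████·
████·█
███···
step 8: ·█··█·
···██·
█·██·█
███···
step 9: ·█··█·
···███
█·███·
███··█
step 10: ·█··█·
···███
█████·
·····█
step 11: ·█··██
···█··
██████
·····█
step 12: ·█····
···█·█
██████
·····█
step 13: ·█·█··
··█·██
███·██
·····█
step 14: ·█·█··
··█·██
█·█·██
███··█
step 15: ·█·█·█
··█···
█·█·█·
███··█
step 16: ·█·█·█
··█···
█·█···
█████·
step 17: ·█·█·█
··█···
█·██··
██····
step 18: ···█·█
██····
████··
██····
step 19: ···█·█
██····
█████·
██·███
step 20: ··█·██
██·█··
█████·
██·███
step 21: ··█·██
██·█··
█·███·
··████
step 22: ··█·██
·█·█··
·████·
█·████
step 23: ··█···
·█·█·█
·████·
█·████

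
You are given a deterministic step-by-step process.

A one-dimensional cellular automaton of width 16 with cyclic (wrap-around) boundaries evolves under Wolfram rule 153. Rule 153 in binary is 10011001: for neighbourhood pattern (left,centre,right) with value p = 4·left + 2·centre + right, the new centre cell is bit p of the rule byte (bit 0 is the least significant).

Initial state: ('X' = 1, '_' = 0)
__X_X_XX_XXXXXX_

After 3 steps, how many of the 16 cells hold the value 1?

step 0: __X_X_XX_XXXXXX_
step 1: X_____X__XXXXX_X
step 2: _XXXX__X_XXXX__X
step 3: _XXX_X___XXX_X__

8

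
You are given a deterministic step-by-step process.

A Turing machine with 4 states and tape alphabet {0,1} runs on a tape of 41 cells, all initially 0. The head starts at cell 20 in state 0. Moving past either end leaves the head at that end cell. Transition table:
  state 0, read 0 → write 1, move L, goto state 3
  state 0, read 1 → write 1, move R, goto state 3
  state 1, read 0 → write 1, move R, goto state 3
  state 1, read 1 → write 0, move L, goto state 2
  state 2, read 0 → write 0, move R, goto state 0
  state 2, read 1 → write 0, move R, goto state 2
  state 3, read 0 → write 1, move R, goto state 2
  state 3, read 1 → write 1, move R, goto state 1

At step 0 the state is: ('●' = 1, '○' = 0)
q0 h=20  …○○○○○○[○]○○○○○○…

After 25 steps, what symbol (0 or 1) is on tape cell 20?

0

step 0: q0 h=20  …○○○○○○[○]○○○○○○…
step 1: q3 h=19  …○○○○○○[○]●○○○○○…
step 2: q2 h=20  …○○○○○●[●]○○○○○○…
step 3: q2 h=21  …○○○○●○[○]○○○○○○…
step 4: q0 h=22  …○○○●○○[○]○○○○○○…
step 5: q3 h=21  …○○○○●○[○]●○○○○○…
step 6: q2 h=22  …○○○●○●[●]○○○○○○…
step 7: q2 h=23  …○○●○●○[○]○○○○○○…
step 8: q0 h=24  …○●○●○○[○]○○○○○○…
step 9: q3 h=23  …○○●○●○[○]●○○○○○…
step 10: q2 h=24  …○●○●○●[●]○○○○○○…
step 11: q2 h=25  …●○●○●○[○]○○○○○○…
step 12: q0 h=26  …○●○●○○[○]○○○○○○…
step 13: q3 h=25  …●○●○●○[○]●○○○○○…
step 14: q2 h=26  …○●○●○●[●]○○○○○○…
step 15: q2 h=27  …●○●○●○[○]○○○○○○…
step 16: q0 h=28  …○●○●○○[○]○○○○○○…
step 17: q3 h=27  …●○●○●○[○]●○○○○○…
step 18: q2 h=28  …○●○●○●[●]○○○○○○…
step 19: q2 h=29  …●○●○●○[○]○○○○○○…
step 20: q0 h=30  …○●○●○○[○]○○○○○○…
step 21: q3 h=29  …●○●○●○[○]●○○○○○…
step 22: q2 h=30  …○●○●○●[●]○○○○○○…
step 23: q2 h=31  …●○●○●○[○]○○○○○○…
step 24: q0 h=32  …○●○●○○[○]○○○○○○…
step 25: q3 h=31  …●○●○●○[○]●○○○○○…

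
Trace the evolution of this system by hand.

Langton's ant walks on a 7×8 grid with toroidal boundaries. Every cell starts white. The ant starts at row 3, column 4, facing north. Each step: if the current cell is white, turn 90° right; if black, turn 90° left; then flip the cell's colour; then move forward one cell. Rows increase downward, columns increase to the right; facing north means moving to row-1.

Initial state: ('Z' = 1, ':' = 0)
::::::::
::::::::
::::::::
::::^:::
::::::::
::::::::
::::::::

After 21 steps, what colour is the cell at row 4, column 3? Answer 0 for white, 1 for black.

t=0: ::::::::
::::::::
::::::::
::::^:::
::::::::
::::::::
::::::::
t=1: ::::::::
::::::::
::::::::
::::Z>::
::::::::
::::::::
::::::::
t=2: ::::::::
::::::::
::::::::
::::ZZ::
:::::v::
::::::::
::::::::
t=3: ::::::::
::::::::
::::::::
::::ZZ::
::::<Z::
::::::::
::::::::
t=4: ::::::::
::::::::
::::::::
::::^Z::
::::ZZ::
::::::::
::::::::
t=5: ::::::::
::::::::
::::::::
:::<:Z::
::::ZZ::
::::::::
::::::::
t=6: ::::::::
::::::::
:::^::::
:::Z:Z::
::::ZZ::
::::::::
::::::::
t=7: ::::::::
::::::::
:::Z>:::
:::Z:Z::
::::ZZ::
::::::::
::::::::
t=8: ::::::::
::::::::
:::ZZ:::
:::ZvZ::
::::ZZ::
::::::::
::::::::
t=9: ::::::::
::::::::
:::ZZ:::
:::<ZZ::
::::ZZ::
::::::::
::::::::
t=10: ::::::::
::::::::
:::ZZ:::
::::ZZ::
:::vZZ::
::::::::
::::::::
t=11: ::::::::
::::::::
:::ZZ:::
::::ZZ::
::<ZZZ::
::::::::
::::::::
t=12: ::::::::
::::::::
:::ZZ:::
::^:ZZ::
::ZZZZ::
::::::::
::::::::
t=13: ::::::::
::::::::
:::ZZ:::
::Z>ZZ::
::ZZZZ::
::::::::
::::::::
t=14: ::::::::
::::::::
:::ZZ:::
::ZZZZ::
::ZvZZ::
::::::::
::::::::
t=15: ::::::::
::::::::
:::ZZ:::
::ZZZZ::
::Z:>Z::
::::::::
::::::::
t=16: ::::::::
::::::::
:::ZZ:::
::ZZ^Z::
::Z::Z::
::::::::
::::::::
t=17: ::::::::
::::::::
:::ZZ:::
::Z<:Z::
::Z::Z::
::::::::
::::::::
t=18: ::::::::
::::::::
:::ZZ:::
::Z::Z::
::Zv:Z::
::::::::
::::::::
t=19: ::::::::
::::::::
:::ZZ:::
::Z::Z::
::<Z:Z::
::::::::
::::::::
t=20: ::::::::
::::::::
:::ZZ:::
::Z::Z::
:::Z:Z::
::v:::::
::::::::
t=21: ::::::::
::::::::
:::ZZ:::
::Z::Z::
:::Z:Z::
:<Z:::::
::::::::

1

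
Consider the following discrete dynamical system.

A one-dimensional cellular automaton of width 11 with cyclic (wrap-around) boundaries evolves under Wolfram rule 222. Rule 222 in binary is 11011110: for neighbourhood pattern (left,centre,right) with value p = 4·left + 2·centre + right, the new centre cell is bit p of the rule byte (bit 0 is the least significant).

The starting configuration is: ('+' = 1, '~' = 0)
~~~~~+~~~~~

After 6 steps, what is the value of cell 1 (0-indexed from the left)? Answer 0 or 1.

1

k=0  ~~~~~+~~~~~
k=1  ~~~~+++~~~~
k=2  ~~~+++++~~~
k=3  ~~+++++++~~
k=4  ~+++++++++~
k=5  +++++++++++
k=6  +++++++++++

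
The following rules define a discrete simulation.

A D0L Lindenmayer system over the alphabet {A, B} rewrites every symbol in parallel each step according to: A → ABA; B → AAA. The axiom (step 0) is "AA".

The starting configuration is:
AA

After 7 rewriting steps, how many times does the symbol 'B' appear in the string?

1094

0) AA
1) ABAABA
2) ABAAAAABAABAAAAABA
3) ABAAAAABAABAABAABAABAAAAABAABAAAAABAABAABAABAABAAAAABA
4) ABAAAAABAABAABAABAABAAAAABAABAAAAABAABAAAAABAABAAAAABAABAA…AABAABAAAAABAABAAAAABAABAAAAABAABAAAAABAABAABAABAABAAAAABA  (len 162)
5) ABAAAAABAABAABAABAABAAAAABAABAAAAABAABAAAAABAABAAAAABAABAA…AABAABAAAAABAABAAAAABAABAAAAABAABAAAAABAABAABAABAABAAAAABA  (len 486)
6) ABAAAAABAABAABAABAABAAAAABAABAAAAABAABAAAAABAABAAAAABAABAA…AABAABAAAAABAABAAAAABAABAAAAABAABAAAAABAABAABAABAABAAAAABA  (len 1458)
7) ABAAAAABAABAABAABAABAAAAABAABAAAAABAABAAAAABAABAAAAABAABAA…AABAABAAAAABAABAAAAABAABAAAAABAABAAAAABAABAABAABAABAAAAABA  (len 4374)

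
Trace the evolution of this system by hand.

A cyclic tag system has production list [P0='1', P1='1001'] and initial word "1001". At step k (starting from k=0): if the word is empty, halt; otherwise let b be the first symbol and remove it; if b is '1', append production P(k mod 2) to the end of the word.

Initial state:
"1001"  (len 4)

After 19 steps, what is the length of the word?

step 0: "1001"  (len 4)
step 1: "0011"  (len 4)
step 2: "011"  (len 3)
step 3: "11"  (len 2)
step 4: "11001"  (len 5)
step 5: "10011"  (len 5)
step 6: "00111001"  (len 8)
step 7: "0111001"  (len 7)
step 8: "111001"  (len 6)
step 9: "110011"  (len 6)
step 10: "100111001"  (len 9)
step 11: "001110011"  (len 9)
step 12: "01110011"  (len 8)
step 13: "1110011"  (len 7)
step 14: "1100111001"  (len 10)
step 15: "1001110011"  (len 10)
step 16: "0011100111001"  (len 13)
step 17: "011100111001"  (len 12)
step 18: "11100111001"  (len 11)
step 19: "11001110011"  (len 11)

11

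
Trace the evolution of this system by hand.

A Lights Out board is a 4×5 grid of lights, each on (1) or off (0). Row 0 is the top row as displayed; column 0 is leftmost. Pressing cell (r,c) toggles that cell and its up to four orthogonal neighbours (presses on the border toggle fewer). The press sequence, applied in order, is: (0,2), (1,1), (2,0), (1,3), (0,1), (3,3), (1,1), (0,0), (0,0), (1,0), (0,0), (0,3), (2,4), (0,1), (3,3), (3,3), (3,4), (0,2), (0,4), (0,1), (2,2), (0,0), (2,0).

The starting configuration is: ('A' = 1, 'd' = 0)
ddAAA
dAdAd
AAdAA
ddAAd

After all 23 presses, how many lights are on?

13

t=0: ddAAA
dAdAd
AAdAA
ddAAd
t=1: dAddA
dAAAd
AAdAA
ddAAd
t=2: ddddA
AddAd
AddAA
ddAAd
t=3: ddddA
dddAd
dAdAA
AdAAd
t=4: dddAA
ddAdA
dAddA
AdAAd
t=5: AAAAA
dAAdA
dAddA
AdAAd
t=6: AAAAA
dAAdA
dAdAA
AdddA
t=7: AdAAA
AdddA
dddAA
AdddA
t=8: dAAAA
ddddA
dddAA
AdddA
t=9: AdAAA
AdddA
dddAA
AdddA
t=10: ddAAA
dAddA
AddAA
AdddA
t=11: AAAAA
AAddA
AddAA
AdddA
t=12: AAddd
AAdAA
AddAA
AdddA
t=13: AAddd
AAdAd
Adddd
Adddd
t=14: ddAdd
AddAd
Adddd
Adddd
t=15: ddAdd
AddAd
AddAd
AdAAA
t=16: ddAdd
AddAd
Adddd
Adddd
t=17: ddAdd
AddAd
AdddA
AddAA
t=18: dAdAd
AdAAd
AdddA
AddAA
t=19: dAddA
AdAAA
AdddA
AddAA
t=20: AdAdA
AAAAA
AdddA
AddAA
t=21: AdAdA
AAdAA
AAAAA
AdAAA
t=22: dAAdA
dAdAA
AAAAA
AdAAA
t=23: dAAdA
AAdAA
ddAAA
ddAAA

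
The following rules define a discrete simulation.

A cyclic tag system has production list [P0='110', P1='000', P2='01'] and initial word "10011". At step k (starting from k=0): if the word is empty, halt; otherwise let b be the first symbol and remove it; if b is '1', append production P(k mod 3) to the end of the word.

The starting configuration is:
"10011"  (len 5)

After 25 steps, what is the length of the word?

[0] "10011"  (len 5)
[1] "0011110"  (len 7)
[2] "011110"  (len 6)
[3] "11110"  (len 5)
[4] "1110110"  (len 7)
[5] "110110000"  (len 9)
[6] "1011000001"  (len 10)
[7] "011000001110"  (len 12)
[8] "11000001110"  (len 11)
[9] "100000111001"  (len 12)
[10] "00000111001110"  (len 14)
[11] "0000111001110"  (len 13)
[12] "000111001110"  (len 12)
[13] "00111001110"  (len 11)
[14] "0111001110"  (len 10)
[15] "111001110"  (len 9)
[16] "11001110110"  (len 11)
[17] "1001110110000"  (len 13)
[18] "00111011000001"  (len 14)
[19] "0111011000001"  (len 13)
[20] "111011000001"  (len 12)
[21] "1101100000101"  (len 13)
[22] "101100000101110"  (len 15)
[23] "01100000101110000"  (len 17)
[24] "1100000101110000"  (len 16)
[25] "100000101110000110"  (len 18)

18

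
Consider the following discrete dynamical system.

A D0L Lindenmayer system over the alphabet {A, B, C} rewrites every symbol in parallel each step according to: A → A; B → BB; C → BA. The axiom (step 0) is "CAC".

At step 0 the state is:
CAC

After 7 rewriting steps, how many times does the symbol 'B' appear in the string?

128

step 0: CAC
step 1: BAABA
step 2: BBAABBA
step 3: BBBBAABBBBA
step 4: BBBBBBBBAABBBBBBBBA
step 5: BBBBBBBBBBBBBBBBAABBBBBBBBBBBBBBBBA
step 6: BBBBBBBBBBBBBBBBBBBBBBBBBBBBBBBBAABBBBBBBBBBBBBBBBBBBBBBBBBBBBBBBBA
step 7: BBBBBBBBBBBBBBBBBBBBBBBBBBBBBBBBBBBBBBBBBBBBBBBBBBBBBBBBBB…BBBBBBBBBBBBBBBBBBBBBBBBBBBBBBBBBBBBBBBBBBBBBBBBBBBBBBBBBA  (len 131)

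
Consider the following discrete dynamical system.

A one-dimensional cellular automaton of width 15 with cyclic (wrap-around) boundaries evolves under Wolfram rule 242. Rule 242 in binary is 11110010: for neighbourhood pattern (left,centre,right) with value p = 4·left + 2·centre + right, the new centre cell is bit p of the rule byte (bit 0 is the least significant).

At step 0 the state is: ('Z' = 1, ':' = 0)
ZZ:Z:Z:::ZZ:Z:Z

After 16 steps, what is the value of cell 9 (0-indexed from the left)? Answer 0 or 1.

k=0  ZZ:Z:Z:::ZZ:Z:Z
k=1  ZZZ:Z:Z:Z:ZZ:Z:
k=2  :ZZZ:Z:Z:Z:ZZ:Z
k=3  Z:ZZZ:Z:Z:Z:ZZ:
k=4  :Z:ZZZ:Z:Z:Z:ZZ
k=5  Z:Z:ZZZ:Z:Z:Z:Z
k=6  ZZ:Z:ZZZ:Z:Z:Z:
k=7  :ZZ:Z:ZZZ:Z:Z:Z
k=8  Z:ZZ:Z:ZZZ:Z:Z:
k=9  :Z:ZZ:Z:ZZZ:Z:Z
k=10  Z:Z:ZZ:Z:ZZZ:Z:
k=11  :Z:Z:ZZ:Z:ZZZ:Z
k=12  Z:Z:Z:ZZ:Z:ZZZ:
k=13  :Z:Z:Z:ZZ:Z:ZZZ
k=14  Z:Z:Z:Z:ZZ:Z:ZZ
k=15  ZZ:Z:Z:Z:ZZ:Z:Z
k=16  ZZZ:Z:Z:Z:ZZ:Z:

0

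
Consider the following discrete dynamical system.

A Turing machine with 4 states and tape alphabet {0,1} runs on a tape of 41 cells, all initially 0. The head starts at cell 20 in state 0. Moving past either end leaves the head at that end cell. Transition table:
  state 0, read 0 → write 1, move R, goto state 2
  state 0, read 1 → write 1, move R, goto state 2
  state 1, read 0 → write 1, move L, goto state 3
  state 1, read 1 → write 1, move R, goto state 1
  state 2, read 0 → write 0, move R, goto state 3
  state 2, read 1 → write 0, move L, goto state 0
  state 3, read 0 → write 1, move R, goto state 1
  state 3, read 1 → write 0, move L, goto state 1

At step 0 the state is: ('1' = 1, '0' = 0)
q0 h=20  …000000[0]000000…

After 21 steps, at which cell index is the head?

17

k=0  q0 h=20  …000000[0]000000…
k=1  q2 h=21  …000001[0]000000…
k=2  q3 h=22  …000010[0]000000…
k=3  q1 h=23  …000101[0]000000…
k=4  q3 h=22  …000010[1]100000…
k=5  q1 h=21  …000001[0]010000…
k=6  q3 h=20  …000000[1]101000…
k=7  q1 h=19  …000000[0]010100…
k=8  q3 h=18  …000000[0]101010…
k=9  q1 h=19  …000001[1]010100…
k=10  q1 h=20  …000011[0]101000…
k=11  q3 h=19  …000001[1]110100…
k=12  q1 h=18  …000000[1]011010…
k=13  q1 h=19  …000001[0]110100…
k=14  q3 h=18  …000000[1]111010…
k=15  q1 h=17  …000000[0]011101…
k=16  q3 h=16  …000000[0]101110…
k=17  q1 h=17  …000001[1]011101…
k=18  q1 h=18  …000011[0]111010…
k=19  q3 h=17  …000001[1]111101…
k=20  q1 h=16  …000000[1]011110…
k=21  q1 h=17  …000001[0]111101…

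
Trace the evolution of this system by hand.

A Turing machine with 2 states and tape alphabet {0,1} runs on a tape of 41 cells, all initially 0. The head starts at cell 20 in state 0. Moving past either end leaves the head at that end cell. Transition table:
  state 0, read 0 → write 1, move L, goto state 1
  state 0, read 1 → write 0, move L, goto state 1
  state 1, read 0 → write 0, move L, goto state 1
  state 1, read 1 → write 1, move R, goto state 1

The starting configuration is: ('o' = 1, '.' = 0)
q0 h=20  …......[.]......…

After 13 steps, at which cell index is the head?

[0] q0 h=20  …......[.]......…
[1] q1 h=19  …......[.]o.....…
[2] q1 h=18  …......[.].o....…
[3] q1 h=17  …......[.]..o...…
[4] q1 h=16  …......[.]...o..…
[5] q1 h=15  …......[.]....o.…
[6] q1 h=14  …......[.].....o…
[7] q1 h=13  …......[.]......…
[8] q1 h=12  …......[.]......…
[9] q1 h=11  …......[.]......…
[10] q1 h=10  …......[.]......…
[11] q1 h= 9  …......[.]......…
[12] q1 h= 8  …......[.]......…
[13] q1 h= 7  …......[.]......…

7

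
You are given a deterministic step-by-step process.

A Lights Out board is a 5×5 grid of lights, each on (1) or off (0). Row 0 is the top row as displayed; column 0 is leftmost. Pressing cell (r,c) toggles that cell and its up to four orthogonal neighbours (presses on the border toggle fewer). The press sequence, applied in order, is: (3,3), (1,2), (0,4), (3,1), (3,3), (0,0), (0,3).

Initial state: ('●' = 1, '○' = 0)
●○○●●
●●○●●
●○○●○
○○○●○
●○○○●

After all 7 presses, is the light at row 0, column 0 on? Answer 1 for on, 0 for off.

0

t=0: ●○○●●
●●○●●
●○○●○
○○○●○
●○○○●
t=1: ●○○●●
●●○●●
●○○○○
○○●○●
●○○●●
t=2: ●○●●●
●○●○●
●○●○○
○○●○●
●○○●●
t=3: ●○●○○
●○●○○
●○●○○
○○●○●
●○○●●
t=4: ●○●○○
●○●○○
●●●○○
●●○○●
●●○●●
t=5: ●○●○○
●○●○○
●●●●○
●●●●○
●●○○●
t=6: ○●●○○
○○●○○
●●●●○
●●●●○
●●○○●
t=7: ○●○●●
○○●●○
●●●●○
●●●●○
●●○○●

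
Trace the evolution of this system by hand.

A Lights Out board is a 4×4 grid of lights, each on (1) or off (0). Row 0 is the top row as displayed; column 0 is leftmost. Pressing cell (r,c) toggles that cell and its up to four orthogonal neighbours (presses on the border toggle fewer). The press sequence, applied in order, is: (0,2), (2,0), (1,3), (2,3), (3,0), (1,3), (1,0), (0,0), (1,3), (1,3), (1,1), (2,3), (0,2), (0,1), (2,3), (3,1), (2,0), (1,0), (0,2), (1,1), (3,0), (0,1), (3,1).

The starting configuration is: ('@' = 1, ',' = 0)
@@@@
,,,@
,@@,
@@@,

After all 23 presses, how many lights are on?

0) @@@@
,,,@
,@@,
@@@,
1) @,,,
,,@@
,@@,
@@@,
2) @,,,
@,@@
@,@,
,@@,
3) @,,@
@,,,
@,@@
,@@,
4) @,,@
@,,@
@,,,
,@@@
5) @,,@
@,,@
,,,,
@,@@
6) @,,,
@,@,
,,,@
@,@@
7) ,,,,
,@@,
@,,@
@,@@
8) @@,,
@@@,
@,,@
@,@@
9) @@,@
@@,@
@,,,
@,@@
10) @@,,
@@@,
@,,@
@,@@
11) @,,,
,,,,
@@,@
@,@@
12) @,,,
,,,@
@@@,
@,@,
13) @@@@
,,@@
@@@,
@,@,
14) ,,,@
,@@@
@@@,
@,@,
15) ,,,@
,@@,
@@,@
@,@@
16) ,,,@
,@@,
@,,@
,@,@
17) ,,,@
@@@,
,@,@
@@,@
18) @,,@
,,@,
@@,@
@@,@
19) @@@,
,,,,
@@,@
@@,@
20) @,@,
@@@,
@,,@
@@,@
21) @,@,
@@@,
,,,@
,,,@
22) ,@,,
@,@,
,,,@
,,,@
23) ,@,,
@,@,
,@,@
@@@@

9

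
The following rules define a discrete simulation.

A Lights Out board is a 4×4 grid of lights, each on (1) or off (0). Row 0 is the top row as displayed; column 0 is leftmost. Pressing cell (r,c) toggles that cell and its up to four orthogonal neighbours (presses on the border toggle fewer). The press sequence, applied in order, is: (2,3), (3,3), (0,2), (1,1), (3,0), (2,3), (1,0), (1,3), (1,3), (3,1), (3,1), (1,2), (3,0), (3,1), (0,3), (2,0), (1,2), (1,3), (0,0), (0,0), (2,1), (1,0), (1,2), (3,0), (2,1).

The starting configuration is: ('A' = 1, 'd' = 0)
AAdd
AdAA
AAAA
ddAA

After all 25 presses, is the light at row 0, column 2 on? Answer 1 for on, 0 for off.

1

0) AAdd
AdAA
AAAA
ddAA
1) AAdd
AdAd
AAdd
ddAd
2) AAdd
AdAd
AAdA
dddA
3) AdAA
Addd
AAdA
dddA
4) AAAA
dAAd
AddA
dddA
5) AAAA
dAAd
dddA
AAdA
6) AAAA
dAAA
ddAd
AAdd
7) dAAA
AdAA
AdAd
AAdd
8) dAAd
Addd
AdAA
AAdd
9) dAAA
AdAA
AdAd
AAdd
10) dAAA
AdAA
AAAd
ddAd
11) dAAA
AdAA
AdAd
AAdd
12) dAdA
AAdd
Addd
AAdd
13) dAdA
AAdd
dddd
dddd
14) dAdA
AAdd
dAdd
AAAd
15) dAAd
AAdA
dAdd
AAAd
16) dAAd
dAdA
Addd
dAAd
17) dAdd
ddAd
AdAd
dAAd
18) dAdA
dddA
AdAA
dAAd
19) AddA
AddA
AdAA
dAAd
20) dAdA
dddA
AdAA
dAAd
21) dAdA
dAdA
dAdA
ddAd
22) AAdA
AddA
AAdA
ddAd
23) AAAA
AAAd
AAAA
ddAd
24) AAAA
AAAd
dAAA
AAAd
25) AAAA
AdAd
AddA
AdAd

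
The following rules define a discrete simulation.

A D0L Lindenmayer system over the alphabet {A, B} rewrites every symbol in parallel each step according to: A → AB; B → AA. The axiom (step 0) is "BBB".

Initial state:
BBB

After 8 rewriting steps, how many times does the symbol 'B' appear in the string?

258

0) BBB
1) AAAAAA
2) ABABABABABAB
3) ABAAABAAABAAABAAABAAABAA
4) ABAAABABABAAABABABAAABABABAAABABABAAABABABAAABAB
5) ABAAABABABAAABAAABAAABABABAAABAAABAAABABABAAABAAABAAABABABAAABAAABAAABABABAAABAAABAAABABABAAABAA
6) ABAAABABABAAABAAABAAABABABAAABABABAAABABABAAABAAABAAABABAB…ABABAAABAAABAAABABABAAABABABAAABABABAAABAAABAAABABABAAABAB  (len 192)
7) ABAAABABABAAABAAABAAABABABAAABABABAAABABABAAABAAABAAABABAB…ABABAAABAAABAAABABABAAABABABAAABABABAAABAAABAAABABABAAABAA  (len 384)
8) ABAAABABABAAABAAABAAABABABAAABABABAAABABABAAABAAABAAABABAB…ABABAAABAAABAAABABABAAABABABAAABABABAAABAAABAAABABABAAABAB  (len 768)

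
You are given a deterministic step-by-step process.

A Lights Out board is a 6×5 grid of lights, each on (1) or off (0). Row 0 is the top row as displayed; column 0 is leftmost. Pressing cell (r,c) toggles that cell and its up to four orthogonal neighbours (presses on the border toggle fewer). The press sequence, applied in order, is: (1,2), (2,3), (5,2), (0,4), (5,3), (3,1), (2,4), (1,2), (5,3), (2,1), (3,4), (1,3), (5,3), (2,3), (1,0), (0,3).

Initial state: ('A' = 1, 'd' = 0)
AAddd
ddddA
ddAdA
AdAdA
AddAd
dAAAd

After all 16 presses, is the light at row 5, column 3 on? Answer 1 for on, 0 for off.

k=0  AAddd
ddddA
ddAdA
AdAdA
AddAd
dAAAd
k=1  AAAdd
dAAAA
ddddA
AdAdA
AddAd
dAAAd
k=2  AAAdd
dAAdA
ddAAd
AdAAA
AddAd
dAAAd
k=3  AAAdd
dAAdA
ddAAd
AdAAA
AdAAd
ddddd
k=4  AAAAA
dAAdd
ddAAd
AdAAA
AdAAd
ddddd
k=5  AAAAA
dAAdd
ddAAd
AdAAA
AdAdd
ddAAA
k=6  AAAAA
dAAdd
dAAAd
dAdAA
AAAdd
ddAAA
k=7  AAAAA
dAAdA
dAAdA
dAdAd
AAAdd
ddAAA
k=8  AAdAA
dddAA
dAddA
dAdAd
AAAdd
ddAAA
k=9  AAdAA
dddAA
dAddA
dAdAd
AAAAd
ddddd
k=10  AAdAA
dAdAA
AdAdA
dddAd
AAAAd
ddddd
k=11  AAdAA
dAdAA
AdAdd
ddddA
AAAAA
ddddd
k=12  AAddA
dAAdd
AdAAd
ddddA
AAAAA
ddddd
k=13  AAddA
dAAdd
AdAAd
ddddA
AAAdA
ddAAA
k=14  AAddA
dAAAd
AdddA
dddAA
AAAdA
ddAAA
k=15  dAddA
AdAAd
ddddA
dddAA
AAAdA
ddAAA
k=16  dAAAd
AdAdd
ddddA
dddAA
AAAdA
ddAAA

1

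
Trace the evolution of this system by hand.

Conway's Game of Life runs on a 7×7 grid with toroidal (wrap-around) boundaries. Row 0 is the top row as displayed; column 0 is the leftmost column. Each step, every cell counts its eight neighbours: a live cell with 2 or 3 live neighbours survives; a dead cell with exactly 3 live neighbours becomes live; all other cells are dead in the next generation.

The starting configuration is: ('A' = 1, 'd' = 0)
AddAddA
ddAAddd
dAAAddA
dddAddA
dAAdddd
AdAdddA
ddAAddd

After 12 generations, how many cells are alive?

5

k=0  AddAddA
ddAAddd
dAAAddA
dddAddA
dAAdddd
AdAdddA
ddAAddd
k=1  dAddAdd
ddddAdA
AAddAdd
dddAddd
dAAAddA
Adddddd
ddAAddd
k=2  ddAdAAd
dAdAAdd
AddAAAd
dddAAdd
AAAAddd
Adddddd
dAAAddd
k=3  dddddAd
dAddddA
dddddAd
AddddAA
AAAAAdd
Adddddd
dAAAAdd
k=4  AAdAAAd
dddddAA
dddddAd
AdAAdAd
ddAAAAd
Adddddd
dAAAAdd
k=5  AAddddd
Adddddd
dddddAd
dAAddAd
ddAddAd
dddddAd
dddddAA
k=6  AAddddd
AAddddA
dAddddA
dAAdAAA
dAAdAAA
ddddAAd
AddddAA
k=7  dddddAd
ddAdddA
ddddddd
ddddAdd
dAAdddd
dAdAddd
AAddAAd
k=8  AAddAAd
ddddddd
ddddddd
ddddddd
dAAAddd
dddAAdd
AAAdAAA
k=9  ddAAAdd
ddddddd
ddddddd
ddAdddd
ddAAAdd
ddddddA
ddAdddd
k=10  ddAAddd
dddAddd
ddddddd
ddAdddd
ddAAddd
ddAdddd
ddAdddd
k=11  ddAAddd
ddAAddd
ddddddd
ddAAddd
dAAAddd
dAAdddd
dAAdddd
k=12  ddddddd
ddAAddd
ddddddd
dAdAddd
ddddddd
Adddddd
ddddddd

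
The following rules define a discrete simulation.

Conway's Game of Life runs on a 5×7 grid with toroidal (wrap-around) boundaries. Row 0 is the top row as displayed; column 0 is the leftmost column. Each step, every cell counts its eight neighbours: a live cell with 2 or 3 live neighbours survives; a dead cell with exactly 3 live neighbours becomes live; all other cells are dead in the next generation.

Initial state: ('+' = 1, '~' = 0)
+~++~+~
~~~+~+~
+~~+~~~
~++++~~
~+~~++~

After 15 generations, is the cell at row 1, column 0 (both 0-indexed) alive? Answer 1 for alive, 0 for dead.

step 0: +~++~+~
~~~+~+~
+~~+~~~
~++++~~
~+~~++~
step 1: ~+++~+~
~+~+~~~
~+~~~~~
++~~~+~
+~~~~++
step 2: ~+~+~+~
++~++~~
~+~~~~~
~+~~~+~
~~~~~+~
step 3: ++~+~++
++~++~~
~+~~+~~
~~~~~~~
~~+~~++
step 4: ~~~+~~~
~~~+~~~
+++++~~
~~~~~+~
~++~++~
step 5: ~~~+~~~
~+~~~~~
~++++~~
+~~~~++
~~++++~
step 6: ~~~+~~~
~+~~+~~
~++++++
+~~~~~+
~~++~+~
step 7: ~~~+~~~
++~~~~~
~++++~+
+~~~~~~
~~+++~+
step 8: ++~++~~
++~~+~~
~~++~~+
+~~~~~+
~~+++~~
step 9: +~~~~+~
~~~~+++
~~++~++
++~~+++
~~+~+++
step 10: +~~+~~~
+~~+~~~
~+++~~~
~+~~~~~
~~~+~~~
step 11: ~~+++~~
+~~++~~
++~+~~~
~+~+~~~
~~+~~~~
step 12: ~++~+~~
+~~~~~~
++~+~~~
++~+~~~
~+~~+~~
step 13: ++++~~~
+~~+~~~
~~~~~~+
~~~++~~
~~~~+~~
step 14: +++++~~
+~~+~~+
~~~++~~
~~~+++~
~+~~+~~
step 15: ~~~~+++
+~~~~++
~~+~~~+
~~+~~+~
++~~~~~

1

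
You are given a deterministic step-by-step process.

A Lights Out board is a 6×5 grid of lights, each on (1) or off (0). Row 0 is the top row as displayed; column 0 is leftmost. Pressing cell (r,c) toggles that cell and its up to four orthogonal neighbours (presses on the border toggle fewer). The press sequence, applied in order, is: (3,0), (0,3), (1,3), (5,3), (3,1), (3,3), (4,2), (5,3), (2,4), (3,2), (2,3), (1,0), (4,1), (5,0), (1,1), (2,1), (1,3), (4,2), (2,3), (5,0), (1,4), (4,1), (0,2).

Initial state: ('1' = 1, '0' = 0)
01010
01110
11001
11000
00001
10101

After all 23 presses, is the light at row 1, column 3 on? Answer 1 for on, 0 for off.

[0] 01010
01110
11001
11000
00001
10101
[1] 01010
01110
01001
00000
10001
10101
[2] 01101
01100
01001
00000
10001
10101
[3] 01111
01011
01011
00000
10001
10101
[4] 01111
01011
01011
00000
10011
10010
[5] 01111
01011
00011
11100
11011
10010
[6] 01111
01011
00001
11011
11001
10010
[7] 01111
01011
00001
11111
10111
10110
[8] 01111
01011
00001
11111
10101
10001
[9] 01111
01010
00010
11110
10101
10001
[10] 01111
01010
00110
10000
10001
10001
[11] 01111
01000
00001
10010
10001
10001
[12] 11111
10000
10001
10010
10001
10001
[13] 11111
10000
10001
11010
01101
11001
[14] 11111
10000
10001
11010
11101
00001
[15] 10111
01100
11001
11010
11101
00001
[16] 10111
00100
00101
10010
11101
00001
[17] 10101
00011
00111
10010
11101
00001
[18] 10101
00011
00111
10110
10011
00101
[19] 10101
00001
00000
10100
10011
00101
[20] 10101
00001
00000
10100
00011
11101
[21] 10100
00010
00001
10100
00011
11101
[22] 10100
00010
00001
11100
11111
10101
[23] 11010
00110
00001
11100
11111
10101

1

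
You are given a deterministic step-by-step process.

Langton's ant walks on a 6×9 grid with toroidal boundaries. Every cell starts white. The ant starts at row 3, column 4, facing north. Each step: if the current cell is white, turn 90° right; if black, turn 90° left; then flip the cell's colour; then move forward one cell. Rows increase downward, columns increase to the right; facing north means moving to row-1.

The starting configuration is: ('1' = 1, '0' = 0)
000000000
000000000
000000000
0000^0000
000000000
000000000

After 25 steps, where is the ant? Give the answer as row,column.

5,3

step 0: 000000000
000000000
000000000
0000^0000
000000000
000000000
step 1: 000000000
000000000
000000000
00001>000
000000000
000000000
step 2: 000000000
000000000
000000000
000011000
00000v000
000000000
step 3: 000000000
000000000
000000000
000011000
0000<1000
000000000
step 4: 000000000
000000000
000000000
0000^1000
000011000
000000000
step 5: 000000000
000000000
000000000
000<01000
000011000
000000000
step 6: 000000000
000000000
000^00000
000101000
000011000
000000000
step 7: 000000000
000000000
0001>0000
000101000
000011000
000000000
step 8: 000000000
000000000
000110000
0001v1000
000011000
000000000
step 9: 000000000
000000000
000110000
000<11000
000011000
000000000
step 10: 000000000
000000000
000110000
000011000
000v11000
000000000
step 11: 000000000
000000000
000110000
000011000
00<111000
000000000
step 12: 000000000
000000000
000110000
00^011000
001111000
000000000
step 13: 000000000
000000000
000110000
001>11000
001111000
000000000
step 14: 000000000
000000000
000110000
001111000
001v11000
000000000
step 15: 000000000
000000000
000110000
001111000
0010>1000
000000000
step 16: 000000000
000000000
000110000
0011^1000
001001000
000000000
step 17: 000000000
000000000
000110000
001<01000
001001000
000000000
step 18: 000000000
000000000
000110000
001001000
001v01000
000000000
step 19: 000000000
000000000
000110000
001001000
00<101000
000000000
step 20: 000000000
000000000
000110000
001001000
000101000
00v000000
step 21: 000000000
000000000
000110000
001001000
000101000
0<1000000
step 22: 000000000
000000000
000110000
001001000
0^0101000
011000000
step 23: 000000000
000000000
000110000
001001000
01>101000
011000000
step 24: 000000000
000000000
000110000
001001000
011101000
01v000000
step 25: 000000000
000000000
000110000
001001000
011101000
010>00000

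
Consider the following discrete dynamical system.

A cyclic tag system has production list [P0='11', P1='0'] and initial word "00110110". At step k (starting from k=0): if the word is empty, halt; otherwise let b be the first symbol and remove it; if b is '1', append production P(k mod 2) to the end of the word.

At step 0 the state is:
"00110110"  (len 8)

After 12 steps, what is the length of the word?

[0] "00110110"  (len 8)
[1] "0110110"  (len 7)
[2] "110110"  (len 6)
[3] "1011011"  (len 7)
[4] "0110110"  (len 7)
[5] "110110"  (len 6)
[6] "101100"  (len 6)
[7] "0110011"  (len 7)
[8] "110011"  (len 6)
[9] "1001111"  (len 7)
[10] "0011110"  (len 7)
[11] "011110"  (len 6)
[12] "11110"  (len 5)

5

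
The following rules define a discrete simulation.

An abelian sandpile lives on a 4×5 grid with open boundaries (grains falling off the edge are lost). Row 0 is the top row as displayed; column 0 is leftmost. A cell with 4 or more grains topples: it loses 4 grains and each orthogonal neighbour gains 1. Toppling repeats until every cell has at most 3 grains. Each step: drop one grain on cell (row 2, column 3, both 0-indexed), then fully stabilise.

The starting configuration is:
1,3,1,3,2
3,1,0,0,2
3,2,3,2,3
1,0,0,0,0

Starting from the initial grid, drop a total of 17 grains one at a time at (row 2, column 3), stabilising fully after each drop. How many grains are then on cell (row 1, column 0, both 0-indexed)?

1

k=0  1,3,1,3,2
3,1,0,0,2
3,2,3,2,3
1,0,0,0,0
k=1  1,3,1,3,2
3,1,0,0,2
3,2,3,3,3
1,0,0,0,0
k=2  1,3,1,3,2
3,1,1,1,3
3,3,0,2,0
1,0,1,1,1
k=3  1,3,1,3,2
3,1,1,1,3
3,3,0,3,0
1,0,1,1,1
k=4  1,3,1,3,2
3,1,1,2,3
3,3,1,0,1
1,0,1,2,1
k=5  1,3,1,3,2
3,1,1,2,3
3,3,1,1,1
1,0,1,2,1
k=6  1,3,1,3,2
3,1,1,2,3
3,3,1,2,1
1,0,1,2,1
k=7  1,3,1,3,2
3,1,1,2,3
3,3,1,3,1
1,0,1,2,1
k=8  1,3,1,3,2
3,1,1,3,3
3,3,2,0,2
1,0,1,3,1
k=9  1,3,1,3,2
3,1,1,3,3
3,3,2,1,2
1,0,1,3,1
k=10  1,3,1,3,2
3,1,1,3,3
3,3,2,2,2
1,0,1,3,1
k=11  1,3,1,3,2
3,1,1,3,3
3,3,2,3,2
1,0,1,3,1
k=12  1,3,2,1,0
3,1,2,2,2
3,3,3,3,0
1,0,2,0,3
k=13  2,3,2,1,0
0,3,3,3,2
1,1,1,1,1
2,1,3,1,3
k=14  2,3,2,1,0
0,3,3,3,2
1,1,1,2,1
2,1,3,1,3
k=15  2,3,2,1,0
0,3,3,3,2
1,1,1,3,1
2,1,3,1,3
k=16  3,1,0,3,0
1,1,2,1,3
1,2,3,1,2
2,1,3,2,3
k=17  3,1,0,3,0
1,1,2,1,3
1,2,3,2,2
2,1,3,2,3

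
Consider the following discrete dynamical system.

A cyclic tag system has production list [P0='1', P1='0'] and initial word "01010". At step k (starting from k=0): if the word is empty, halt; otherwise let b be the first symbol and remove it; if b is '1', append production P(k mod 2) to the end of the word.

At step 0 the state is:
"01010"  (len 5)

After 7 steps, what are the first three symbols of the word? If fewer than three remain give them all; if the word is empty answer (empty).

step 0: "01010"  (len 5)
step 1: "1010"  (len 4)
step 2: "0100"  (len 4)
step 3: "100"  (len 3)
step 4: "000"  (len 3)
step 5: "00"  (len 2)
step 6: "0"  (len 1)
step 7: (halted — word empty)

(empty)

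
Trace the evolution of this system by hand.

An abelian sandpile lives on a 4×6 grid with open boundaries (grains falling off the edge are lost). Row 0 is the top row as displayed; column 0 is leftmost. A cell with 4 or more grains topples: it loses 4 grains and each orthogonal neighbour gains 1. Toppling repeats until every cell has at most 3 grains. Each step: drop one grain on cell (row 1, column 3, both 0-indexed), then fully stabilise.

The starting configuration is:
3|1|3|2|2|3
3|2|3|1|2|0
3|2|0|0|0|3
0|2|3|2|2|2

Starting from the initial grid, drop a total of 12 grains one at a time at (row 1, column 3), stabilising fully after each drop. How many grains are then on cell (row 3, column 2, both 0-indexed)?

2

t=0: 3|1|3|2|2|3
3|2|3|1|2|0
3|2|0|0|0|3
0|2|3|2|2|2
t=1: 3|1|3|2|2|3
3|2|3|2|2|0
3|2|0|0|0|3
0|2|3|2|2|2
t=2: 3|1|3|2|2|3
3|2|3|3|2|0
3|2|0|0|0|3
0|2|3|2|2|2
t=3: 3|2|1|0|3|3
3|3|1|2|3|0
3|2|1|1|0|3
0|2|3|2|2|2
t=4: 3|2|1|0|3|3
3|3|1|3|3|0
3|2|1|1|0|3
0|2|3|2|2|2
t=5: 3|2|1|2|1|0
3|3|2|1|1|2
3|2|1|2|1|3
0|2|3|2|2|2
t=6: 3|2|1|2|1|0
3|3|2|2|1|2
3|2|1|2|1|3
0|2|3|2|2|2
t=7: 3|2|1|2|1|0
3|3|2|3|1|2
3|2|1|2|1|3
0|2|3|2|2|2
t=8: 3|2|1|3|1|0
3|3|3|0|2|2
3|2|1|3|1|3
0|2|3|2|2|2
t=9: 3|2|1|3|1|0
3|3|3|1|2|2
3|2|1|3|1|3
0|2|3|2|2|2
t=10: 3|2|1|3|1|0
3|3|3|2|2|2
3|2|1|3|1|3
0|2|3|2|2|2
t=11: 3|2|1|3|1|0
3|3|3|3|2|2
3|2|1|3|1|3
0|2|3|2|2|2
t=12: 1|1|0|1|2|0
2|3|3|3|3|2
1|2|1|2|2|3
2|0|2|0|3|2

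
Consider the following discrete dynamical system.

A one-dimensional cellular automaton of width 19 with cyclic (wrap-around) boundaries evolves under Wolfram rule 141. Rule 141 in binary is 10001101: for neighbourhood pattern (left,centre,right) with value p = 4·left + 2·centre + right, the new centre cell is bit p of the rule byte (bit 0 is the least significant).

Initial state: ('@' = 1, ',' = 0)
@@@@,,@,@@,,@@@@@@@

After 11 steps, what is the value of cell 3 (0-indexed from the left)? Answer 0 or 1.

0) @@@@,,@,@@,,@@@@@@@
1) @@@,,,@,@,,,@@@@@@@
2) @@,,@,@,@,@,@@@@@@@
3) @,,,@,@,@,@,@@@@@@@
4) ,,@,@,@,@,@,@@@@@@@
5) ,,@,@,@,@,@,@@@@@@,
6) @,@,@,@,@,@,@@@@@,,
7) @,@,@,@,@,@,@@@@,,,
8) @,@,@,@,@,@,@@@,,@,
9) @,@,@,@,@,@,@@,,,@,
10) @,@,@,@,@,@,@,,@,@,
11) @,@,@,@,@,@,@,,@,@,

0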